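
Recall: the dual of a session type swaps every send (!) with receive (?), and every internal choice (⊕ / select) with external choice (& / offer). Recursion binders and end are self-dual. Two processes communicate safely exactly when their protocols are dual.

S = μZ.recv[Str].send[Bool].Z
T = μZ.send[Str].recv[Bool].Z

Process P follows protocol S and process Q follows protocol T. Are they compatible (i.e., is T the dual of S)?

YES

μZ vs μZ  ok (binder kept)
  recv[Str] vs send[Str]  ok
    send[Bool] vs recv[Bool]  ok
      Z vs Z  ok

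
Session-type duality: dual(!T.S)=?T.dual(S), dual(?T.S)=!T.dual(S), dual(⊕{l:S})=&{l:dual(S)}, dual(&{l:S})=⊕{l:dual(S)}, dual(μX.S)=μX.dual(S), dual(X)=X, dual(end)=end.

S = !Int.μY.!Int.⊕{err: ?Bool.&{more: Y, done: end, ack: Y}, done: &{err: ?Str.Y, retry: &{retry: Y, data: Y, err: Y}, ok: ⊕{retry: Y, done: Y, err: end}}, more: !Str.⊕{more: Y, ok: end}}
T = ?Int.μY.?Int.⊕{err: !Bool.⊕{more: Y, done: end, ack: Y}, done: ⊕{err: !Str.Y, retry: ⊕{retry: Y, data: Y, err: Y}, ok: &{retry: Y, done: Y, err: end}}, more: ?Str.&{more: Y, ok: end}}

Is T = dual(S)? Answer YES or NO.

NO

!Int vs ?Int  ok
  μY vs μY  ok (rec unchanged)
    !Int vs ?Int  ok
      ⊕{err,done,more} vs ⊕{err,done,more}  ✗ choice polarity not flipped — not dual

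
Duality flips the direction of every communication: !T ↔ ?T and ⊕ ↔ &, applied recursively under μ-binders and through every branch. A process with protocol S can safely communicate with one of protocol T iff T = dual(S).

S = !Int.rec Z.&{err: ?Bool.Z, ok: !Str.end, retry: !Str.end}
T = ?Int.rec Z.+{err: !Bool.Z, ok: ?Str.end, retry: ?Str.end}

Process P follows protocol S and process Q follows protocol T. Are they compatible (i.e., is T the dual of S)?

!Int ‖ ?Int  ok
  rec Z ‖ rec Z  ok (μ self-dual)
    &{err,ok,retry} ‖ +{err,ok,retry}  ok same labels
      [err]
        ?Bool ‖ !Bool  ok
          Z ‖ Z  ok
      [ok]
        !Str ‖ ?Str  ok
          end ‖ end  ok
      [retry]
        !Str ‖ ?Str  ok
          end ‖ end  ok

YES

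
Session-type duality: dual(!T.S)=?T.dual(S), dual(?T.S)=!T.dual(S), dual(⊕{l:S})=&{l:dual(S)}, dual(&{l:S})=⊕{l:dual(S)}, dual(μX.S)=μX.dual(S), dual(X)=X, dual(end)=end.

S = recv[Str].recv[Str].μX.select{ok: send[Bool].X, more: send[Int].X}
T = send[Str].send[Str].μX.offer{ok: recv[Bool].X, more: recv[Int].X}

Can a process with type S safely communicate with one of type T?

recv[Str] vs send[Str]  ok
  recv[Str] vs send[Str]  ok
    μX vs μX  ok (binder kept)
      select{ok,more} vs offer{ok,more}  ok label sets agree
        • ok:
          send[Bool] vs recv[Bool]  ok
            X vs X  ok
        • more:
          send[Int] vs recv[Int]  ok
            X vs X  ok

YES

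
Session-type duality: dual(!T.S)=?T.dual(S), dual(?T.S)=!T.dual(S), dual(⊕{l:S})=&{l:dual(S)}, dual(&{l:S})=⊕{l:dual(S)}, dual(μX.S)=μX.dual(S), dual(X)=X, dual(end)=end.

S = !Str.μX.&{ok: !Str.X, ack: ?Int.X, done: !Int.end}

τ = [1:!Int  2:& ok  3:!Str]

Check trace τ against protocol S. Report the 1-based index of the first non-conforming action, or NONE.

step 1: got !Int, protocol expects !Str  ✗

1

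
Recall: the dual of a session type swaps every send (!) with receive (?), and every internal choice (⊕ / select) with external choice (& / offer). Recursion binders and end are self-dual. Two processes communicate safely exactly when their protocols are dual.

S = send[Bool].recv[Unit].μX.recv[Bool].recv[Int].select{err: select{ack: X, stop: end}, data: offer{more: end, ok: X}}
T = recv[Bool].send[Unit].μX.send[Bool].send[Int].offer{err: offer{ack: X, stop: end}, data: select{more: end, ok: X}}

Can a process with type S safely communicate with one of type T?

send[Bool] | recv[Bool]  match
  recv[Unit] | send[Unit]  match
    μX | μX  match (binder kept)
      recv[Bool] | send[Bool]  match
        recv[Int] | send[Int]  match
          select{err,data} | offer{err,data}  match label sets agree
            case err:
              select{ack,stop} | offer{ack,stop}  match label sets agree
                case ack:
                  X | X  match
                case stop:
                  end | end  match
            case data:
              offer{more,ok} | select{more,ok}  match label sets agree
                case more:
                  end | end  match
                case ok:
                  X | X  match

YES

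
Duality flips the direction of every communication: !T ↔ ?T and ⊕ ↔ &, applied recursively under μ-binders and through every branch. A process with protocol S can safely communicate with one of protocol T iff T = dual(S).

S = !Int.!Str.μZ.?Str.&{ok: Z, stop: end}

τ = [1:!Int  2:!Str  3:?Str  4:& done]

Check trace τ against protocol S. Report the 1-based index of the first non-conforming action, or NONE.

[1] !Int  match  now at !Str.μZ.…
[2] !Str  match  now at μZ.…
[3] ?Str  match  now at &{ok: μZ.…, stop: end}
[4] got & done, protocol expects & ok or & stop  ✗

4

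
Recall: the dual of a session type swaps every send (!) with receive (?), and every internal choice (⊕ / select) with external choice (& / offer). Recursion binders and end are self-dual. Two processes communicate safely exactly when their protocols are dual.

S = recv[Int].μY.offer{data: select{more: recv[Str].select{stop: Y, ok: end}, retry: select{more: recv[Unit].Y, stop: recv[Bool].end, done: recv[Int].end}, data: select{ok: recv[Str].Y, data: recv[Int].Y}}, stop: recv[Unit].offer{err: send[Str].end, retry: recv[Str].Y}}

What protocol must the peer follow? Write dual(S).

send[Int].μY.select{data: offer{more: send[Str].offer{stop: Y, ok: end}, retry: offer{more: send[Unit].Y, stop: send[Bool].end, done: send[Int].end}, data: offer{ok: send[Str].Y, data: send[Int].Y}}, stop: send[Unit].select{err: recv[Str].end, retry: send[Str].Y}}

recv[Int] ↦ send[Int]
  μY ↦ μY  (μ self-dual)
    offer{data,stop} ↦ select{data,stop}  (external→internal)
      [data]
        select{more,retry,data} ↦ offer{more,retry,data}  (internal→external)
          [more]
            recv[Str] ↦ send[Str]
              select{stop,ok} ↦ offer{stop,ok}  (internal→external)
                [stop]
                  dual(Y) = Y
                [ok]
                  dual(end) = end
          [retry]
            select{more,stop,done} ↦ offer{more,stop,done}  (internal→external)
              [more]
                recv[Unit] ↦ send[Unit]
                  dual(Y) = Y
              [stop]
                recv[Bool] ↦ send[Bool]
                  dual(end) = end
              [done]
                recv[Int] ↦ send[Int]
                  dual(end) = end
          [data]
            select{ok,data} ↦ offer{ok,data}  (internal→external)
              [ok]
                recv[Str] ↦ send[Str]
                  dual(Y) = Y
              [data]
                recv[Int] ↦ send[Int]
                  dual(Y) = Y
      [stop]
        recv[Unit] ↦ send[Unit]
          offer{err,retry} ↦ select{err,retry}  (external→internal)
            [err]
              send[Str] ↦ recv[Str]
                dual(end) = end
            [retry]
              recv[Str] ↦ send[Str]
                dual(Y) = Y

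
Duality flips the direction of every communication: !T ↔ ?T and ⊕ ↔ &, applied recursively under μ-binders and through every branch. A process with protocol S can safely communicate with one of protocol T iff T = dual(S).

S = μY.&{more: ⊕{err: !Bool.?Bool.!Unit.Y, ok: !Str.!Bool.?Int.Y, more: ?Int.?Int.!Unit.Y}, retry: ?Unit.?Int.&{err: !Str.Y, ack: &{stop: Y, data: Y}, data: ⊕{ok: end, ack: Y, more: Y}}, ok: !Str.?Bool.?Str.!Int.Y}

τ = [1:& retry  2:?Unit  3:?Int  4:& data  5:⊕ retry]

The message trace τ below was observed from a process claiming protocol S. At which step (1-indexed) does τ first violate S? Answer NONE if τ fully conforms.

5

step 1: & retry  ok  now at ?Unit.?Int.&{err: !Str.μY.…, ack: &{stop: μY.…, data: μY.…}, data: ⊕{ok: end, ack: μY.…, more: μY.…}}
step 2: ?Unit  ok  now at ?Int.&{err: !Str.μY.…, ack: &{stop: μY.…, data: μY.…}, data: ⊕{ok: end, ack: μY.…, more: μY.…}}
step 3: ?Int  ok  now at &{err: !Str.μY.…, ack: &{stop: μY.…, data: μY.…}, data: ⊕{ok: end, ack: μY.…, more: μY.…}}
step 4: & data  ok  now at ⊕{ok: end, ack: μY.…, more: μY.…}
step 5: got ⊕ retry, protocol expects ⊕ ok or ⊕ ack or ⊕ more  ✗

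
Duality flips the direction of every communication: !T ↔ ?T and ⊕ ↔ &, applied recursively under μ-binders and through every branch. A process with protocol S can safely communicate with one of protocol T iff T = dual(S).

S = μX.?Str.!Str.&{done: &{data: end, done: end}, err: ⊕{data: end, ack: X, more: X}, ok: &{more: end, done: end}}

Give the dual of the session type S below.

μX = μX  (binder kept)
  ?Str = !Str
    !Str = ?Str
      &{done,err,ok} = ⊕{done,err,ok}  (external→internal)
        case done:
          &{data,done} = ⊕{data,done}  (external→internal)
            case data:
              dual(end) = end
            case done:
              dual(end) = end
        case err:
          ⊕{data,ack,more} = &{data,ack,more}  (⊕→&)
            case data:
              dual(end) = end
            case ack:
              dual(X) = X
            case more:
              dual(X) = X
        case ok:
          &{more,done} = ⊕{more,done}  (external→internal)
            case more:
              dual(end) = end
            case done:
              dual(end) = end

μX.!Str.?Str.⊕{done: ⊕{data: end, done: end}, err: &{data: end, ack: X, more: X}, ok: ⊕{more: end, done: end}}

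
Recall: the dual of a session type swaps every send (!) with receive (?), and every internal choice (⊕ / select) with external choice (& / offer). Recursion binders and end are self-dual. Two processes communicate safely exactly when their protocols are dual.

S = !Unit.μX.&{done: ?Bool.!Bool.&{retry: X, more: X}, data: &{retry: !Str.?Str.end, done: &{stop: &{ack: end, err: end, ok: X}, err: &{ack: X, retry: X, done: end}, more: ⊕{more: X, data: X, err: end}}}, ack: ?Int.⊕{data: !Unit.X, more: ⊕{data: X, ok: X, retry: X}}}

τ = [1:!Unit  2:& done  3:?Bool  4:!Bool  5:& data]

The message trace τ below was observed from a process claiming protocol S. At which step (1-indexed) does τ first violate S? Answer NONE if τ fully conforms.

step 1: !Unit  ✓  state: μX.…
step 2: & done  ✓  state: ?Bool.!Bool.&{retry: μX.…, more: μX.…}
step 3: ?Bool  ✓  state: !Bool.&{retry: μX.…, more: μX.…}
step 4: !Bool  ✓  state: &{retry: μX.…, more: μX.…}
step 5: got & data, protocol expects & retry or & more  ✗

5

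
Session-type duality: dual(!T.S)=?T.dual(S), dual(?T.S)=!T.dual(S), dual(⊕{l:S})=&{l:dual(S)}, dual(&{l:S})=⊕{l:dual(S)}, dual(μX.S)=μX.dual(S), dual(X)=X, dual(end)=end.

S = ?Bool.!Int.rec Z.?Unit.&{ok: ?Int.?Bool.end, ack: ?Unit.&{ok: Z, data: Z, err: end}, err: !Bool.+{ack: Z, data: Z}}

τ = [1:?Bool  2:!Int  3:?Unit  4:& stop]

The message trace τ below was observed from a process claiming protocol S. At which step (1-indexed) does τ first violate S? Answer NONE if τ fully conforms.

4

[1] ?Bool  match  cont: !Int.rec Z.…
[2] !Int  match  cont: rec Z.…
[3] ?Unit  match  cont: &{ok: ?Int.?Bool.end, ack: ?Unit.&{ok: rec Z.…, data: rec Z.…, err: end}, err: !Bool.+{ack: rec Z.…, data: rec Z.…}}
[4] got & stop, protocol expects & ok or & ack or & err  ✗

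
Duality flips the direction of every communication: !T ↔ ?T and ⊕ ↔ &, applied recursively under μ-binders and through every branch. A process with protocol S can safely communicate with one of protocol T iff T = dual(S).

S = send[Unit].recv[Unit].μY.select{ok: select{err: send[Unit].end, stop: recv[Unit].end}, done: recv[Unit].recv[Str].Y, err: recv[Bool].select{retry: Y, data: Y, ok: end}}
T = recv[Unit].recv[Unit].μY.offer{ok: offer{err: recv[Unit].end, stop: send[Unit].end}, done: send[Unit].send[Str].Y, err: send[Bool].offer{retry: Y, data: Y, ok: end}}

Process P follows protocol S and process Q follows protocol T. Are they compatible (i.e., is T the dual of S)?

send[Unit] vs recv[Unit]  ok
  recv[Unit] vs recv[Unit]  ✗ same direction on both sides — not dual

NO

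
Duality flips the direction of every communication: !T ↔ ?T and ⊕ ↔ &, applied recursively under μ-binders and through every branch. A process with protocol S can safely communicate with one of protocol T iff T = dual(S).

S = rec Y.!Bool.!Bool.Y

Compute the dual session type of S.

rec Y → rec Y  (rec unchanged)
  !Bool → ?Bool
    !Bool → ?Bool
      Y ↦ Y

rec Y.?Bool.?Bool.Y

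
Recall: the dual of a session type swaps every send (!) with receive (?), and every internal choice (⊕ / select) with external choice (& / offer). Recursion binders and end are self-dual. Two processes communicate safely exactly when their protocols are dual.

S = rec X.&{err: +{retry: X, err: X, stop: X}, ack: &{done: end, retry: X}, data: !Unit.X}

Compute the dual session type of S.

rec X.+{err: &{retry: X, err: X, stop: X}, ack: +{done: end, retry: X}, data: ?Unit.X}

rec X = rec X  (rec unchanged)
  &{err,ack,data} = +{err,ack,data}  (external→internal)
    [err]
      +{retry,err,stop} = &{retry,err,stop}  (⊕→&)
        [retry]
          dual(X) = X
        [err]
          dual(X) = X
        [stop]
          dual(X) = X
    [ack]
      &{done,retry} = +{done,retry}  (external→internal)
        [done]
          dual(end) = end
        [retry]
          dual(X) = X
    [data]
      !Unit = ?Unit
        dual(X) = X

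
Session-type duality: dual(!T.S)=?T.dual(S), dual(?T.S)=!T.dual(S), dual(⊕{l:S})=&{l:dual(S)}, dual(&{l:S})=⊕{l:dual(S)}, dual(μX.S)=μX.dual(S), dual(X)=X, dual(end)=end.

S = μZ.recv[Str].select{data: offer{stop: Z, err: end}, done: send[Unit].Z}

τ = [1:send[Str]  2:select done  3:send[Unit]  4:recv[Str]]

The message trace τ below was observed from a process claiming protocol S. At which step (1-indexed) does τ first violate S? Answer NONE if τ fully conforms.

1

@1 got send[Str], protocol expects recv[Str]  ✗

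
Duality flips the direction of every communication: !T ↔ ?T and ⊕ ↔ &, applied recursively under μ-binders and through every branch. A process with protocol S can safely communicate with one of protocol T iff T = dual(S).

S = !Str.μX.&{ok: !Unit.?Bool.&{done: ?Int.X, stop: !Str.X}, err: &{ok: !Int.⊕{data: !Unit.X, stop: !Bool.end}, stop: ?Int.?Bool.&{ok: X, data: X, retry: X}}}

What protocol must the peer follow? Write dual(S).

!Str → ?Str
  μX → μX  (binder kept)
    &{ok,err} → ⊕{ok,err}  (offer→select)
      • ok:
        !Unit → ?Unit
          ?Bool → !Bool
            &{done,stop} → ⊕{done,stop}  (offer→select)
              • done:
                ?Int → !Int
                  X ↦ X
              • stop:
                !Str → ?Str
                  X ↦ X
      • err:
        &{ok,stop} → ⊕{ok,stop}  (offer→select)
          • ok:
            !Int → ?Int
              ⊕{data,stop} → &{data,stop}  (select→offer)
                • data:
                  !Unit → ?Unit
                    X ↦ X
                • stop:
                  !Bool → ?Bool
                    end ↦ end
          • stop:
            ?Int → !Int
              ?Bool → !Bool
                &{ok,data,retry} → ⊕{ok,data,retry}  (offer→select)
                  • ok:
                    X ↦ X
                  • data:
                    X ↦ X
                  • retry:
                    X ↦ X

?Str.μX.⊕{ok: ?Unit.!Bool.⊕{done: !Int.X, stop: ?Str.X}, err: ⊕{ok: ?Int.&{data: ?Unit.X, stop: ?Bool.end}, stop: !Int.!Bool.⊕{ok: X, data: X, retry: X}}}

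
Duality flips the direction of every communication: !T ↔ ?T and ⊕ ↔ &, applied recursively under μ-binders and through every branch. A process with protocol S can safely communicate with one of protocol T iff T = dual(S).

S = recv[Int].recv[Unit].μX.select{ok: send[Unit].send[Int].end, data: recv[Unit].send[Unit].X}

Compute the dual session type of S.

send[Int].send[Unit].μX.offer{ok: recv[Unit].recv[Int].end, data: send[Unit].recv[Unit].X}

recv[Int] → send[Int]
  recv[Unit] → send[Unit]
    μX → μX  (rec unchanged)
      select{ok,data} → offer{ok,data}  (select→offer)
        case ok:
          send[Unit] → recv[Unit]
            send[Int] → recv[Int]
              dual(end) = end
        case data:
          recv[Unit] → send[Unit]
            send[Unit] → recv[Unit]
              dual(X) = X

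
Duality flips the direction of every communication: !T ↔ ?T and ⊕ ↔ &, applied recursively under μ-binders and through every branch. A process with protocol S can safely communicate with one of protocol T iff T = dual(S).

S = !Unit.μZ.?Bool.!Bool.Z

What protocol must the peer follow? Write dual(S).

?Unit.μZ.!Bool.?Bool.Z

!Unit → ?Unit
  μZ → μZ  (binder kept)
    ?Bool → !Bool
      !Bool → ?Bool
        Z ↦ Z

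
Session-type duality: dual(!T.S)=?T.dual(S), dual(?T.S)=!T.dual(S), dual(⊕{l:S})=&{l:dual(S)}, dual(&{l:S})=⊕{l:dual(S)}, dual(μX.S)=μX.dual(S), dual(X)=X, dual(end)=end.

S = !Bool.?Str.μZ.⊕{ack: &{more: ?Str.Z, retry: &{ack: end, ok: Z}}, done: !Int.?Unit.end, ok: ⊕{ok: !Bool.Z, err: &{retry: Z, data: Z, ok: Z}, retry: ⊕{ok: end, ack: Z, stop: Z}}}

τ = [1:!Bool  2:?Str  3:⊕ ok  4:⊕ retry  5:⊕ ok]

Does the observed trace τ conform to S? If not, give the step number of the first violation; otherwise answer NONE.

step 1: !Bool  ✓  state: ?Str.μZ.…
step 2: ?Str  ✓  state: μZ.…
step 3: ⊕ ok  ✓  state: ⊕{ok: !Bool.μZ.…, err: &{retry: μZ.…, data: μZ.…, ok: μZ.…}, retry: ⊕{ok: end, ack: μZ.…, stop: μZ.…}}
step 4: ⊕ retry  ✓  state: ⊕{ok: end, ack: μZ.…, stop: μZ.…}
step 5: ⊕ ok  ✓  state: end
τ conforms to S (length 5)

NONE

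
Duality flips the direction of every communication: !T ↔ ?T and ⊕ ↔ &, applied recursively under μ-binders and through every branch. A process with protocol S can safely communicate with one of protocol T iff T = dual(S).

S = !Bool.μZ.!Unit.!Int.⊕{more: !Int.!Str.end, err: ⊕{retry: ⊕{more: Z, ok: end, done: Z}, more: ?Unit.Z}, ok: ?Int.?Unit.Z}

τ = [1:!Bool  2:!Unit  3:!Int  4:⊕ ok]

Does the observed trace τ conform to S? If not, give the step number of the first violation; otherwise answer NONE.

[1] !Bool  ok  cont: μZ.…
[2] !Unit  ok  cont: !Int.⊕{more: !Int.!Str.end, err: ⊕{retry: ⊕{more: μZ.…, ok: end, done: μZ.…}, more: ?Unit.μZ.…}, ok: ?Int.?Unit.μZ.…}
[3] !Int  ok  cont: ⊕{more: !Int.!Str.end, err: ⊕{retry: ⊕{more: μZ.…, ok: end, done: μZ.…}, more: ?Unit.μZ.…}, ok: ?Int.?Unit.μZ.…}
[4] ⊕ ok  ok  cont: ?Int.?Unit.μZ.…
all 4 steps conform

NONE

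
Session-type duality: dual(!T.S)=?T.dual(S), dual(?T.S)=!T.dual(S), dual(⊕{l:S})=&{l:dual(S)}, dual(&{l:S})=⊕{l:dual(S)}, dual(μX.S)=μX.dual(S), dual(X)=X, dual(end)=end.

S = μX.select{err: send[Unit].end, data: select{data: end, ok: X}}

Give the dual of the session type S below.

μX.offer{err: recv[Unit].end, data: offer{data: end, ok: X}}

μX = μX  (μ self-dual)
  select{err,data} = offer{err,data}  (select→offer)
    case err:
      send[Unit] = recv[Unit]
        end ↦ end
    case data:
      select{data,ok} = offer{data,ok}  (select→offer)
        case data:
          end ↦ end
        case ok:
          X ↦ X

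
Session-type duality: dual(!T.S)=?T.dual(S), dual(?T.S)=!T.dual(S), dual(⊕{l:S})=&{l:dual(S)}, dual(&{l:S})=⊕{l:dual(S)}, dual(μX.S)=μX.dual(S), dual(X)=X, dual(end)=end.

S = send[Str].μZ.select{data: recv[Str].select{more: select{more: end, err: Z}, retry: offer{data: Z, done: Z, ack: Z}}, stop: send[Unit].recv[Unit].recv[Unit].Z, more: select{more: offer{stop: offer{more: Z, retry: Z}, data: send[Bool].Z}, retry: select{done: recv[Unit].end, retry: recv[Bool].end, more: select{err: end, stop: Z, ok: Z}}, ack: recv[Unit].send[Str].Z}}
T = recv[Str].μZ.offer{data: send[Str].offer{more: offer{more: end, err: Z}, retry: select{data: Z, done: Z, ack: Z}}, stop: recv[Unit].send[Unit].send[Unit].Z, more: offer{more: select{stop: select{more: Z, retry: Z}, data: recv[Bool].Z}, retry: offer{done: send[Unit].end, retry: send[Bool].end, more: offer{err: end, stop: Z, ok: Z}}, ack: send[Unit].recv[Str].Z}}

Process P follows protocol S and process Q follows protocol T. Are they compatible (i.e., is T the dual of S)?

send[Str] ‖ recv[Str]  ✓
  μZ ‖ μZ  ✓ (rec unchanged)
    select{data,stop,more} ‖ offer{data,stop,more}  ✓ same labels
      case data:
        recv[Str] ‖ send[Str]  ✓
          select{more,retry} ‖ offer{more,retry}  ✓ same labels
            case more:
              select{more,err} ‖ offer{more,err}  ✓ same labels
                case more:
                  end ‖ end  ✓
                case err:
                  Z ‖ Z  ✓
            case retry:
              offer{data,done,ack} ‖ select{data,done,ack}  ✓ same labels
                case data:
                  Z ‖ Z  ✓
                case done:
                  Z ‖ Z  ✓
                case ack:
                  Z ‖ Z  ✓
      case stop:
        send[Unit] ‖ recv[Unit]  ✓
          recv[Unit] ‖ send[Unit]  ✓
            recv[Unit] ‖ send[Unit]  ✓
              Z ‖ Z  ✓
      case more:
        select{more,retry,ack} ‖ offer{more,retry,ack}  ✓ same labels
          case more:
            offer{stop,data} ‖ select{stop,data}  ✓ same labels
              case stop:
                offer{more,retry} ‖ select{more,retry}  ✓ same labels
                  case more:
                    Z ‖ Z  ✓
                  case retry:
                    Z ‖ Z  ✓
              case data:
                send[Bool] ‖ recv[Bool]  ✓
                  Z ‖ Z  ✓
          case retry:
            select{done,retry,more} ‖ offer{done,retry,more}  ✓ same labels
              case done:
                recv[Unit] ‖ send[Unit]  ✓
                  end ‖ end  ✓
              case retry:
                recv[Bool] ‖ send[Bool]  ✓
                  end ‖ end  ✓
              case more:
                select{err,stop,ok} ‖ offer{err,stop,ok}  ✓ same labels
                  case err:
                    end ‖ end  ✓
                  case stop:
                    Z ‖ Z  ✓
                  case ok:
                    Z ‖ Z  ✓
          case ack:
            recv[Unit] ‖ send[Unit]  ✓
              send[Str] ‖ recv[Str]  ✓
                Z ‖ Z  ✓

YES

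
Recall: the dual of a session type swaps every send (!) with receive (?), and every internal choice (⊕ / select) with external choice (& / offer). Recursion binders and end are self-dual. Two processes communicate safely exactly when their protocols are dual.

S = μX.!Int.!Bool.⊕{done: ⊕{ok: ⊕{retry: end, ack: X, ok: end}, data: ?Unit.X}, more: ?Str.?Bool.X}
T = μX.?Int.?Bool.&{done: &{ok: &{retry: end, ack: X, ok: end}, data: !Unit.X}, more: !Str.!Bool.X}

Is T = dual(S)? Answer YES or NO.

μX vs μX  match (binder kept)
  !Int vs ?Int  match
    !Bool vs ?Bool  match
      ⊕{done,more} vs &{done,more}  match same labels
        case done:
          ⊕{ok,data} vs &{ok,data}  match same labels
            case ok:
              ⊕{retry,ack,ok} vs &{retry,ack,ok}  match same labels
                case retry:
                  end vs end  match
                case ack:
                  X vs X  match
                case ok:
                  end vs end  match
            case data:
              ?Unit vs !Unit  match
                X vs X  match
        case more:
          ?Str vs !Str  match
            ?Bool vs !Bool  match
              X vs X  match

YES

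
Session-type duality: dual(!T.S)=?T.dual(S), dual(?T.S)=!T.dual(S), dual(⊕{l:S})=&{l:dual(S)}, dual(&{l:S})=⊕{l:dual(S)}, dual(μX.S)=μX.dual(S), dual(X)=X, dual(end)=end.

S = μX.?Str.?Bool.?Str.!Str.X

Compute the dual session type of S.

μX ↦ μX  (rec unchanged)
  ?Str ↦ !Str
    ?Bool ↦ !Bool
      ?Str ↦ !Str
        !Str ↦ ?Str
          dual(X) = X

μX.!Str.!Bool.!Str.?Str.X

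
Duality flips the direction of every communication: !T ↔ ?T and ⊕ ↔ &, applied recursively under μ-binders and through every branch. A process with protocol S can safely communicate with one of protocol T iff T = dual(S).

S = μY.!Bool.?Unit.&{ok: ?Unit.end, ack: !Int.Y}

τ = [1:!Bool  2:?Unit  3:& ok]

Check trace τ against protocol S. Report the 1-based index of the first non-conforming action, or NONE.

step 1: !Bool  ok  cont: ?Unit.&{ok: ?Unit.end, ack: !Int.μY.…}
step 2: ?Unit  ok  cont: &{ok: ?Unit.end, ack: !Int.μY.…}
step 3: & ok  ok  cont: ?Unit.end
all 3 steps conform

NONE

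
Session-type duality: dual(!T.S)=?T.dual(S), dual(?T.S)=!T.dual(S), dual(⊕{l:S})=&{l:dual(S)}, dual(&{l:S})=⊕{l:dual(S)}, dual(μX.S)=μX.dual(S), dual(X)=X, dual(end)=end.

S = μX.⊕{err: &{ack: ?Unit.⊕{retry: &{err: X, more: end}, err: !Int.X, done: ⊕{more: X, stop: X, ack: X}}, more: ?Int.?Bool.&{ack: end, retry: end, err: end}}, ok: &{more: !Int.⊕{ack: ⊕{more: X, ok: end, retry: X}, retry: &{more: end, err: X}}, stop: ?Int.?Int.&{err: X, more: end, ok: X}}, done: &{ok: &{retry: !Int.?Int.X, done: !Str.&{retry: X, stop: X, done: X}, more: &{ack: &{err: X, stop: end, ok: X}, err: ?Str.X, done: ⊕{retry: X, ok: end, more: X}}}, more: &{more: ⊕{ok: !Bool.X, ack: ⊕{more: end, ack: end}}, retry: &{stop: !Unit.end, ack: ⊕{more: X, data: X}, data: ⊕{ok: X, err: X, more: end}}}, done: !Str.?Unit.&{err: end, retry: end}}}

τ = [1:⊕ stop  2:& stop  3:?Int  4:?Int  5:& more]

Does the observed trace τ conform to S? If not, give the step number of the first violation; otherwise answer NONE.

1

@1 got ⊕ stop, protocol expects ⊕ err or ⊕ ok or ⊕ done  ✗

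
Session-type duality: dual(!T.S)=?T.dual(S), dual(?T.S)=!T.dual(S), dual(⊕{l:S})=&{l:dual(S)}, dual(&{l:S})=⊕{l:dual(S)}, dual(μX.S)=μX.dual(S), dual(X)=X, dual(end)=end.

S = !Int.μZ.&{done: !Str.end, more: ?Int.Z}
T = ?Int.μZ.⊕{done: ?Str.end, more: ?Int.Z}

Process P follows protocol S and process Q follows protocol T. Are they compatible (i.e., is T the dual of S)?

!Int | ?Int  match
  μZ | μZ  match (μ self-dual)
    &{done,more} | ⊕{done,more}  match same labels
      case done:
        !Str | ?Str  match
          end | end  match
      case more:
        ?Int | ?Int  ✗ same direction on both sides — not dual

NO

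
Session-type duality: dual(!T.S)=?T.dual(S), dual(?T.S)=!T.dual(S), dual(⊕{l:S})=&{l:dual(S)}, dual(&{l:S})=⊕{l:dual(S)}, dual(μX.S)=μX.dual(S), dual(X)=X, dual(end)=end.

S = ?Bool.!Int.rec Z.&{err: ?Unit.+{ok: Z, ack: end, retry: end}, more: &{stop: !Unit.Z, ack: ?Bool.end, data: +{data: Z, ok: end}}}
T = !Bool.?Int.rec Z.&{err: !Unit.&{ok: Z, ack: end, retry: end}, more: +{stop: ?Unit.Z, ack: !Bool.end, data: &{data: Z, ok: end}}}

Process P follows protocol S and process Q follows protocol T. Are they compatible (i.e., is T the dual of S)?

?Bool | !Bool  ✓
  !Int | ?Int  ✓
    rec Z | rec Z  ✓ (rec unchanged)
      &{err,more} | &{err,more}  ✗ choice polarity not flipped — not dual

NO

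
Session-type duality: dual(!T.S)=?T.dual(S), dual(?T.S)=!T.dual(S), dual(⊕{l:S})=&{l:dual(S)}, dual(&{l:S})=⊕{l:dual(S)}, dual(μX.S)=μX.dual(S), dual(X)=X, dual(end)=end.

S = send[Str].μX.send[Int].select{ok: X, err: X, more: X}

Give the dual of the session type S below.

send[Str] → recv[Str]
  μX → μX  (binder kept)
    send[Int] → recv[Int]
      select{ok,err,more} → offer{ok,err,more}  (select→offer)
        [ok]
          X self-dual
        [err]
          X self-dual
        [more]
          X self-dual

recv[Str].μX.recv[Int].offer{ok: X, err: X, more: X}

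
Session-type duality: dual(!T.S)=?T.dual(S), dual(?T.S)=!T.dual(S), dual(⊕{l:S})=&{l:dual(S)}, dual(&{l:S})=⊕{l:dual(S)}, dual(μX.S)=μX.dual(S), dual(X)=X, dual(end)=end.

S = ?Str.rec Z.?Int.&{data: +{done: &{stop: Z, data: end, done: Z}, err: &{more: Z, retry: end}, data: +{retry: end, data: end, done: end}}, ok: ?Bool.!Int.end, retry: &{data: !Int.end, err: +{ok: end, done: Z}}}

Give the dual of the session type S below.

!Str.rec Z.!Int.+{data: &{done: +{stop: Z, data: end, done: Z}, err: +{more: Z, retry: end}, data: &{retry: end, data: end, done: end}}, ok: !Bool.?Int.end, retry: +{data: ?Int.end, err: &{ok: end, done: Z}}}

?Str = !Str
  rec Z = rec Z  (μ self-dual)
    ?Int = !Int
      &{data,ok,retry} = +{data,ok,retry}  (external→internal)
        case data:
          +{done,err,data} = &{done,err,data}  (internal→external)
            case done:
              &{stop,data,done} = +{stop,data,done}  (external→internal)
                case stop:
                  Z ↦ Z
                case data:
                  end ↦ end
                case done:
                  Z ↦ Z
            case err:
              &{more,retry} = +{more,retry}  (external→internal)
                case more:
                  Z ↦ Z
                case retry:
                  end ↦ end
            case data:
              +{retry,data,done} = &{retry,data,done}  (internal→external)
                case retry:
                  end ↦ end
                case data:
                  end ↦ end
                case done:
                  end ↦ end
        case ok:
          ?Bool = !Bool
            !Int = ?Int
              end ↦ end
        case retry:
          &{data,err} = +{data,err}  (external→internal)
            case data:
              !Int = ?Int
                end ↦ end
            case err:
              +{ok,done} = &{ok,done}  (internal→external)
                case ok:
                  end ↦ end
                case done:
                  Z ↦ Z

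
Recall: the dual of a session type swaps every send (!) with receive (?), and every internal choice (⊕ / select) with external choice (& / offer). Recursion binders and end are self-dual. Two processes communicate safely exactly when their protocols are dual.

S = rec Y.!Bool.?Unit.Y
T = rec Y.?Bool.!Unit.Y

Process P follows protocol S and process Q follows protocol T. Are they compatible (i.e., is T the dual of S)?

rec Y ‖ rec Y  match (μ self-dual)
  !Bool ‖ ?Bool  match
    ?Unit ‖ !Unit  match
      Y ‖ Y  match

YES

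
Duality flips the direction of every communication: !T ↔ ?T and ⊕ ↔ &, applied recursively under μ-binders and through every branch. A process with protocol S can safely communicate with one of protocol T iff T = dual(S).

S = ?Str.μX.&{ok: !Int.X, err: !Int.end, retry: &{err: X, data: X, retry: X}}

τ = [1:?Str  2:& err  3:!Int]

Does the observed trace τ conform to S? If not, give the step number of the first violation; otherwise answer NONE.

@1 ?Str  ✓  now at μX.…
@2 & err  ✓  now at !Int.end
@3 !Int  ✓  now at end
all 3 steps conform

NONE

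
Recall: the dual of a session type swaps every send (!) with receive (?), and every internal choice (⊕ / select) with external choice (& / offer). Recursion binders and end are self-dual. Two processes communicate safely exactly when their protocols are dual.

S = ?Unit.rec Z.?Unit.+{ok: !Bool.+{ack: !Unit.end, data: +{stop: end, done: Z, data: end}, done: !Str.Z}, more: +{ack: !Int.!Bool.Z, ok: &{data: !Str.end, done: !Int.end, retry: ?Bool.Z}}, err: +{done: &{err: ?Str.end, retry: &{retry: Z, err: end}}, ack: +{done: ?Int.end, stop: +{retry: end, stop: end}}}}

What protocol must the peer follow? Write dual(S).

?Unit → !Unit
  rec Z → rec Z  (rec unchanged)
    ?Unit → !Unit
      +{ok,more,err} → &{ok,more,err}  (⊕→&)
        case ok:
          !Bool → ?Bool
            +{ack,data,done} → &{ack,data,done}  (⊕→&)
              case ack:
                !Unit → ?Unit
                  end self-dual
              case data:
                +{stop,done,data} → &{stop,done,data}  (⊕→&)
                  case stop:
                    end self-dual
                  case done:
                    Z self-dual
                  case data:
                    end self-dual
              case done:
                !Str → ?Str
                  Z self-dual
        case more:
          +{ack,ok} → &{ack,ok}  (⊕→&)
            case ack:
              !Int → ?Int
                !Bool → ?Bool
                  Z self-dual
            case ok:
              &{data,done,retry} → +{data,done,retry}  (offer→select)
                case data:
                  !Str → ?Str
                    end self-dual
                case done:
                  !Int → ?Int
                    end self-dual
                case retry:
                  ?Bool → !Bool
                    Z self-dual
        case err:
          +{done,ack} → &{done,ack}  (⊕→&)
            case done:
              &{err,retry} → +{err,retry}  (offer→select)
                case err:
                  ?Str → !Str
                    end self-dual
                case retry:
                  &{retry,err} → +{retry,err}  (offer→select)
                    case retry:
                      Z self-dual
                    case err:
                      end self-dual
            case ack:
              +{done,stop} → &{done,stop}  (⊕→&)
                case done:
                  ?Int → !Int
                    end self-dual
                case stop:
                  +{retry,stop} → &{retry,stop}  (⊕→&)
                    case retry:
                      end self-dual
                    case stop:
                      end self-dual

!Unit.rec Z.!Unit.&{ok: ?Bool.&{ack: ?Unit.end, data: &{stop: end, done: Z, data: end}, done: ?Str.Z}, more: &{ack: ?Int.?Bool.Z, ok: +{data: ?Str.end, done: ?Int.end, retry: !Bool.Z}}, err: &{done: +{err: !Str.end, retry: +{retry: Z, err: end}}, ack: &{done: !Int.end, stop: &{retry: end, stop: end}}}}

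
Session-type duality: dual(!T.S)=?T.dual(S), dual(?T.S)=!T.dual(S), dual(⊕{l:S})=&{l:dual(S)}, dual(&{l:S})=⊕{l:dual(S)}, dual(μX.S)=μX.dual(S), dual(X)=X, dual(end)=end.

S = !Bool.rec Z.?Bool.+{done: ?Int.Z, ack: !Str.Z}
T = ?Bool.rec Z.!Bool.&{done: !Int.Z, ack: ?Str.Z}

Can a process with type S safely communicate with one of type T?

!Bool vs ?Bool  ok
  rec Z vs rec Z  ok (binder kept)
    ?Bool vs !Bool  ok
      +{done,ack} vs &{done,ack}  ok labels match
        case done:
          ?Int vs !Int  ok
            Z vs Z  ok
        case ack:
          !Str vs ?Str  ok
            Z vs Z  ok

YES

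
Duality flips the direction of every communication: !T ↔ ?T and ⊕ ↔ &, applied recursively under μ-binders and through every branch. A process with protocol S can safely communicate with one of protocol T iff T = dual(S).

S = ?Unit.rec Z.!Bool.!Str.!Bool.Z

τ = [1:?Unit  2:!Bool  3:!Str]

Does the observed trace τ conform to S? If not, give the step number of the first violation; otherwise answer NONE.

NONE

step 1: ?Unit  match  state: rec Z.…
step 2: !Bool  match  state: !Str.!Bool.rec Z.…
step 3: !Str  match  state: !Bool.rec Z.…
all 3 steps conform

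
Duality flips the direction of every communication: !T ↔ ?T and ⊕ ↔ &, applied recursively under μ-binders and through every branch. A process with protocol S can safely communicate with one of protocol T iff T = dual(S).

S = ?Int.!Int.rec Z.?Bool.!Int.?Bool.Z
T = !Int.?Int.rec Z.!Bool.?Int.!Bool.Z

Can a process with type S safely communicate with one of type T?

?Int ‖ !Int  match
  !Int ‖ ?Int  match
    rec Z ‖ rec Z  match (binder kept)
      ?Bool ‖ !Bool  match
        !Int ‖ ?Int  match
          ?Bool ‖ !Bool  match
            Z ‖ Z  match

YES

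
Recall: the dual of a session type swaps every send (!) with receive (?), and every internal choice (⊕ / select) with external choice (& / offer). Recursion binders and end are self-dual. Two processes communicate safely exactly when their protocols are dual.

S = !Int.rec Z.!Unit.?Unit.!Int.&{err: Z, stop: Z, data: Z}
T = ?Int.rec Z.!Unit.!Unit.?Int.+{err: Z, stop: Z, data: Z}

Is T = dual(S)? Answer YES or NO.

!Int | ?Int  ok
  rec Z | rec Z  ok (rec unchanged)
    !Unit | !Unit  ✗ same direction on both sides — not dual

NO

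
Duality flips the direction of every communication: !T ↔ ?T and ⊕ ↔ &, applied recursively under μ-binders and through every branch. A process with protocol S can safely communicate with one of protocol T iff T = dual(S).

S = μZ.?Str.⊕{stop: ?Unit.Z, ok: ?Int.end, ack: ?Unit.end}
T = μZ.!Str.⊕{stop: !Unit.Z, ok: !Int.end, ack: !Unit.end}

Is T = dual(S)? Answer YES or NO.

μZ vs μZ  match (binder kept)
  ?Str vs !Str  match
    ⊕{stop,ok,ack} vs ⊕{stop,ok,ack}  ✗ choice polarity not flipped — not dual

NO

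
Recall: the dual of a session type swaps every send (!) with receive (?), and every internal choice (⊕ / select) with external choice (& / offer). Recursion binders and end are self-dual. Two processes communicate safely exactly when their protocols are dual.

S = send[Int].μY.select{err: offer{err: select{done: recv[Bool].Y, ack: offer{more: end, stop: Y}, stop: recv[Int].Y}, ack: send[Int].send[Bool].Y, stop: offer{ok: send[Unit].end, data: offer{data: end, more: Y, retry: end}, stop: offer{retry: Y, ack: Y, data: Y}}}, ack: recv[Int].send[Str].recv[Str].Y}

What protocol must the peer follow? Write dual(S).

recv[Int].μY.offer{err: select{err: offer{done: send[Bool].Y, ack: select{more: end, stop: Y}, stop: send[Int].Y}, ack: recv[Int].recv[Bool].Y, stop: select{ok: recv[Unit].end, data: select{data: end, more: Y, retry: end}, stop: select{retry: Y, ack: Y, data: Y}}}, ack: send[Int].recv[Str].send[Str].Y}

send[Int] → recv[Int]
  μY → μY  (binder kept)
    select{err,ack} → offer{err,ack}  (internal→external)
      [err]
        offer{err,ack,stop} → select{err,ack,stop}  (offer→select)
          [err]
            select{done,ack,stop} → offer{done,ack,stop}  (internal→external)
              [done]
                recv[Bool] → send[Bool]
                  Y ↦ Y
              [ack]
                offer{more,stop} → select{more,stop}  (offer→select)
                  [more]
                    end ↦ end
                  [stop]
                    Y ↦ Y
              [stop]
                recv[Int] → send[Int]
                  Y ↦ Y
          [ack]
            send[Int] → recv[Int]
              send[Bool] → recv[Bool]
                Y ↦ Y
          [stop]
            offer{ok,data,stop} → select{ok,data,stop}  (offer→select)
              [ok]
                send[Unit] → recv[Unit]
                  end ↦ end
              [data]
                offer{data,more,retry} → select{data,more,retry}  (offer→select)
                  [data]
                    end ↦ end
                  [more]
                    Y ↦ Y
                  [retry]
                    end ↦ end
              [stop]
                offer{retry,ack,data} → select{retry,ack,data}  (offer→select)
                  [retry]
                    Y ↦ Y
                  [ack]
                    Y ↦ Y
                  [data]
                    Y ↦ Y
      [ack]
        recv[Int] → send[Int]
          send[Str] → recv[Str]
            recv[Str] → send[Str]
              Y ↦ Y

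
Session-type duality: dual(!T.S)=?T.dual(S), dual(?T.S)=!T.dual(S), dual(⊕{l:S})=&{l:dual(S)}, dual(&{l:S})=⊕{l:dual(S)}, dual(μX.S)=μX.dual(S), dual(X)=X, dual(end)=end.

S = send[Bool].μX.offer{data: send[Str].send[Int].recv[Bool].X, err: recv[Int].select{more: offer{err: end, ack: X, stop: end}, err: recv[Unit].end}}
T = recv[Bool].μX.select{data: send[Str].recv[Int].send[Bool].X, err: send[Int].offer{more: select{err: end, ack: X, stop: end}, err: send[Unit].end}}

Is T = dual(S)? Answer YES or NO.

NO

send[Bool] ‖ recv[Bool]  ok
  μX ‖ μX  ok (μ self-dual)
    offer{data,err} ‖ select{data,err}  ok labels match
      case data:
        send[Str] ‖ send[Str]  ✗ same direction on both sides — not dual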